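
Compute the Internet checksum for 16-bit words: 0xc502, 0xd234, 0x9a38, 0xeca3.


Sum all words (with carry folding):
+ 0xc502 = 0xc502
+ 0xd234 = 0x9737
+ 0x9a38 = 0x3170
+ 0xeca3 = 0x1e14
One's complement: ~0x1e14
Checksum = 0xe1eb


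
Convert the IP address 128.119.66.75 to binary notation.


128 = 10000000
119 = 01110111
66 = 01000010
75 = 01001011
Binary: 10000000.01110111.01000010.01001011


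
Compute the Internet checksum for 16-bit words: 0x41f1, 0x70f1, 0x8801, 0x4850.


Sum all words (with carry folding):
+ 0x41f1 = 0x41f1
+ 0x70f1 = 0xb2e2
+ 0x8801 = 0x3ae4
+ 0x4850 = 0x8334
One's complement: ~0x8334
Checksum = 0x7ccb


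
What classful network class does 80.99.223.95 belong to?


First octet: 80
Binary: 01010000
0xxxxxxx -> Class A (1-126)
Class A, default mask 255.0.0.0 (/8)


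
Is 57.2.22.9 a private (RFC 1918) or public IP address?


RFC 1918 private ranges:
  10.0.0.0/8 (10.0.0.0 - 10.255.255.255)
  172.16.0.0/12 (172.16.0.0 - 172.31.255.255)
  192.168.0.0/16 (192.168.0.0 - 192.168.255.255)
Public (not in any RFC 1918 range)


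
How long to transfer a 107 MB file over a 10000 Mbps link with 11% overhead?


Effective throughput = 10000 * (1 - 11/100) = 8900 Mbps
File size in Mb = 107 * 8 = 856 Mb
Time = 856 / 8900
Time = 0.0962 seconds


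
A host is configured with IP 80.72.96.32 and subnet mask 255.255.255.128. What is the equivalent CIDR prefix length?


Binary: 11111111.11111111.11111111.10000000
Count leading 1s
Prefix: /25


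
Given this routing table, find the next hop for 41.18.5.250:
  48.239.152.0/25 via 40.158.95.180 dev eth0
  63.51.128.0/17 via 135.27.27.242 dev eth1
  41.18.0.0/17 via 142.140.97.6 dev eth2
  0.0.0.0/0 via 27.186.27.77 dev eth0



Longest prefix match for 41.18.5.250:
  /25 48.239.152.0: no
  /17 63.51.128.0: no
  /17 41.18.0.0: MATCH
  /0 0.0.0.0: MATCH
Selected: next-hop 142.140.97.6 via eth2 (matched /17)


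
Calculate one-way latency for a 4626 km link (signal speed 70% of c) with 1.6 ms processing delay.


Speed = 0.7 * 3e5 km/s = 210000 km/s
Propagation delay = 4626 / 210000 = 0.022 s = 22.0286 ms
Processing delay = 1.6 ms
Total one-way latency = 23.6286 ms


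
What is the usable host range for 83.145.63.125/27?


Network: 83.145.63.96
Broadcast: 83.145.63.127
First usable = network + 1
Last usable = broadcast - 1
Range: 83.145.63.97 to 83.145.63.126


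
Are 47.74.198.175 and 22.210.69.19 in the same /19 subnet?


Mask: 255.255.224.0
47.74.198.175 AND mask = 47.74.192.0
22.210.69.19 AND mask = 22.210.64.0
No, different subnets (47.74.192.0 vs 22.210.64.0)


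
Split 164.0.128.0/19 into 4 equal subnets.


New prefix = 19 + 2 = 21
Each subnet has 2048 addresses
  164.0.128.0/21
  164.0.136.0/21
  164.0.144.0/21
  164.0.152.0/21
Subnets: 164.0.128.0/21, 164.0.136.0/21, 164.0.144.0/21, 164.0.152.0/21


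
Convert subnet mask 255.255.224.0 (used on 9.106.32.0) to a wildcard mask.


Subnet mask: 255.255.224.0
Wildcard = 255.255.255.255 - subnet mask
255 - 255 = 0
255 - 255 = 0
255 - 224 = 31
255 - 0 = 255
Wildcard: 0.0.31.255


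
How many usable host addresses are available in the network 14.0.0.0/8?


Host bits = 32 - 8 = 24
Total addresses = 2^24 = 16777216
Usable = total - 2 (network and broadcast)
Usable hosts: 16777214


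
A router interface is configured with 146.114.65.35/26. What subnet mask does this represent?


/26 means 26 network bits, 6 host bits
Binary: 11111111111111111111111111000000
Mask: 255.255.255.192


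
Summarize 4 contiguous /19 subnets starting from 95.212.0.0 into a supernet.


Original prefix: /19
Number of subnets: 4 = 2^2
New prefix = 19 - 2 = 17
Supernet: 95.212.0.0/17


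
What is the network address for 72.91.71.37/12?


IP:   01001000.01011011.01000111.00100101
Mask: 11111111.11110000.00000000.00000000
AND operation:
Net:  01001000.01010000.00000000.00000000
Network: 72.80.0.0/12


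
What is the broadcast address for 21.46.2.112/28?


Network: 21.46.2.112/28
Host bits = 4
Set all host bits to 1:
Broadcast: 21.46.2.127


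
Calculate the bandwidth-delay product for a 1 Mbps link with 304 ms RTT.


BDP = bandwidth * RTT
= 1 Mbps * 304 ms
= 1 * 1e6 * 304 / 1000 bits
= 304000 bits
= 38000 bytes
= 37.1094 KB
BDP = 304000 bits (38000 bytes)


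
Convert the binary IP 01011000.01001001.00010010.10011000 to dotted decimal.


01011000 = 88
01001001 = 73
00010010 = 18
10011000 = 152
IP: 88.73.18.152


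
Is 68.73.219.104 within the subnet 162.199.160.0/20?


Subnet network: 162.199.160.0
Test IP AND mask: 68.73.208.0
No, 68.73.219.104 is not in 162.199.160.0/20


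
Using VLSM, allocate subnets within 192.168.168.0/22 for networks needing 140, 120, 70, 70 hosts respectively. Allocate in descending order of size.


140 hosts -> /24 (254 usable): 192.168.168.0/24
120 hosts -> /25 (126 usable): 192.168.169.0/25
70 hosts -> /25 (126 usable): 192.168.169.128/25
70 hosts -> /25 (126 usable): 192.168.170.0/25
Allocation: 192.168.168.0/24 (140 hosts, 254 usable); 192.168.169.0/25 (120 hosts, 126 usable); 192.168.169.128/25 (70 hosts, 126 usable); 192.168.170.0/25 (70 hosts, 126 usable)


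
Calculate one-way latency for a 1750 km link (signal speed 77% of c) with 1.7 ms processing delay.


Speed = 0.77 * 3e5 km/s = 231000 km/s
Propagation delay = 1750 / 231000 = 0.0076 s = 7.5758 ms
Processing delay = 1.7 ms
Total one-way latency = 9.2758 ms


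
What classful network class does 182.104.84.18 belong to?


First octet: 182
Binary: 10110110
10xxxxxx -> Class B (128-191)
Class B, default mask 255.255.0.0 (/16)


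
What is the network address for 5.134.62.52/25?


IP:   00000101.10000110.00111110.00110100
Mask: 11111111.11111111.11111111.10000000
AND operation:
Net:  00000101.10000110.00111110.00000000
Network: 5.134.62.0/25


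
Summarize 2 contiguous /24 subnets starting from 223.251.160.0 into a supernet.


Original prefix: /24
Number of subnets: 2 = 2^1
New prefix = 24 - 1 = 23
Supernet: 223.251.160.0/23


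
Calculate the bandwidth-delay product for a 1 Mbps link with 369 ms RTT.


BDP = bandwidth * RTT
= 1 Mbps * 369 ms
= 1 * 1e6 * 369 / 1000 bits
= 369000 bits
= 46125 bytes
= 45.0439 KB
BDP = 369000 bits (46125 bytes)


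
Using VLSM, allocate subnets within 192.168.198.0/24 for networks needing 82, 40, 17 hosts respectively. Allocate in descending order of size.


82 hosts -> /25 (126 usable): 192.168.198.0/25
40 hosts -> /26 (62 usable): 192.168.198.128/26
17 hosts -> /27 (30 usable): 192.168.198.192/27
Allocation: 192.168.198.0/25 (82 hosts, 126 usable); 192.168.198.128/26 (40 hosts, 62 usable); 192.168.198.192/27 (17 hosts, 30 usable)


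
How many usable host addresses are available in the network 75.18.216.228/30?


Host bits = 32 - 30 = 2
Total addresses = 2^2 = 4
Usable = total - 2 (network and broadcast)
Usable hosts: 2


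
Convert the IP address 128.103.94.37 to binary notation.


128 = 10000000
103 = 01100111
94 = 01011110
37 = 00100101
Binary: 10000000.01100111.01011110.00100101


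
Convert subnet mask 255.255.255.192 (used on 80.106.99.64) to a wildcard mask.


Subnet mask: 255.255.255.192
Wildcard = 255.255.255.255 - subnet mask
255 - 255 = 0
255 - 255 = 0
255 - 255 = 0
255 - 192 = 63
Wildcard: 0.0.0.63


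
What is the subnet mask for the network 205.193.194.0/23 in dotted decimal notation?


/23 means 23 network bits, 9 host bits
Binary: 11111111111111111111111000000000
Mask: 255.255.254.0


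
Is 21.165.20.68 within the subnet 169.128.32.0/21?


Subnet network: 169.128.32.0
Test IP AND mask: 21.165.16.0
No, 21.165.20.68 is not in 169.128.32.0/21


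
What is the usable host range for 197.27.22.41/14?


Network: 197.24.0.0
Broadcast: 197.27.255.255
First usable = network + 1
Last usable = broadcast - 1
Range: 197.24.0.1 to 197.27.255.254


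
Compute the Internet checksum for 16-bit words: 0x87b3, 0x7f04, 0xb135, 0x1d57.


Sum all words (with carry folding):
+ 0x87b3 = 0x87b3
+ 0x7f04 = 0x06b8
+ 0xb135 = 0xb7ed
+ 0x1d57 = 0xd544
One's complement: ~0xd544
Checksum = 0x2abb


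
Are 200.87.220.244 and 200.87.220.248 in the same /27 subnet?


Mask: 255.255.255.224
200.87.220.244 AND mask = 200.87.220.224
200.87.220.248 AND mask = 200.87.220.224
Yes, same subnet (200.87.220.224)


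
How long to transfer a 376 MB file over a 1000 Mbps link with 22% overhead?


Effective throughput = 1000 * (1 - 22/100) = 780 Mbps
File size in Mb = 376 * 8 = 3008 Mb
Time = 3008 / 780
Time = 3.8564 seconds


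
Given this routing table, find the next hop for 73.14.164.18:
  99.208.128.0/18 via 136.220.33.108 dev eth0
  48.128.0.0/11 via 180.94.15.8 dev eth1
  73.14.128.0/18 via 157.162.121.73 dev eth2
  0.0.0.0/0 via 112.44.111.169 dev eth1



Longest prefix match for 73.14.164.18:
  /18 99.208.128.0: no
  /11 48.128.0.0: no
  /18 73.14.128.0: MATCH
  /0 0.0.0.0: MATCH
Selected: next-hop 157.162.121.73 via eth2 (matched /18)


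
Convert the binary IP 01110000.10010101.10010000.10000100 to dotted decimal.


01110000 = 112
10010101 = 149
10010000 = 144
10000100 = 132
IP: 112.149.144.132


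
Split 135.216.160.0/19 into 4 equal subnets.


New prefix = 19 + 2 = 21
Each subnet has 2048 addresses
  135.216.160.0/21
  135.216.168.0/21
  135.216.176.0/21
  135.216.184.0/21
Subnets: 135.216.160.0/21, 135.216.168.0/21, 135.216.176.0/21, 135.216.184.0/21


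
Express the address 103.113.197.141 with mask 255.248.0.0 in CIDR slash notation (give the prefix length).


Binary: 11111111.11111000.00000000.00000000
Count leading 1s
Prefix: /13


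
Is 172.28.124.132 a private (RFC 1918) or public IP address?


RFC 1918 private ranges:
  10.0.0.0/8 (10.0.0.0 - 10.255.255.255)
  172.16.0.0/12 (172.16.0.0 - 172.31.255.255)
  192.168.0.0/16 (192.168.0.0 - 192.168.255.255)
Private (in 172.16.0.0/12)


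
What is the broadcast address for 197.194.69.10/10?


Network: 197.192.0.0/10
Host bits = 22
Set all host bits to 1:
Broadcast: 197.255.255.255


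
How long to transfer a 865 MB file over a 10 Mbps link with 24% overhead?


Effective throughput = 10 * (1 - 24/100) = 7.6 Mbps
File size in Mb = 865 * 8 = 6920 Mb
Time = 6920 / 7.6
Time = 910.5263 seconds


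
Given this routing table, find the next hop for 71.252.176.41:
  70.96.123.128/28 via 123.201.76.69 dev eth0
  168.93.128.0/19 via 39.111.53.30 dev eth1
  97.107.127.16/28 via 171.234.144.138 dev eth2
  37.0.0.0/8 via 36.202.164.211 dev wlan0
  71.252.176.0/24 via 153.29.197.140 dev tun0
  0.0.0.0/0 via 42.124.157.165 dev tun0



Longest prefix match for 71.252.176.41:
  /28 70.96.123.128: no
  /19 168.93.128.0: no
  /28 97.107.127.16: no
  /8 37.0.0.0: no
  /24 71.252.176.0: MATCH
  /0 0.0.0.0: MATCH
Selected: next-hop 153.29.197.140 via tun0 (matched /24)


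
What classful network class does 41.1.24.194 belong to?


First octet: 41
Binary: 00101001
0xxxxxxx -> Class A (1-126)
Class A, default mask 255.0.0.0 (/8)


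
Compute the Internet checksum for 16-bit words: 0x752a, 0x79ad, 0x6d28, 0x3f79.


Sum all words (with carry folding):
+ 0x752a = 0x752a
+ 0x79ad = 0xeed7
+ 0x6d28 = 0x5c00
+ 0x3f79 = 0x9b79
One's complement: ~0x9b79
Checksum = 0x6486


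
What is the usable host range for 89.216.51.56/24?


Network: 89.216.51.0
Broadcast: 89.216.51.255
First usable = network + 1
Last usable = broadcast - 1
Range: 89.216.51.1 to 89.216.51.254


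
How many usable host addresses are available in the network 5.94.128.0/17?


Host bits = 32 - 17 = 15
Total addresses = 2^15 = 32768
Usable = total - 2 (network and broadcast)
Usable hosts: 32766


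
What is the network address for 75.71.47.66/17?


IP:   01001011.01000111.00101111.01000010
Mask: 11111111.11111111.10000000.00000000
AND operation:
Net:  01001011.01000111.00000000.00000000
Network: 75.71.0.0/17


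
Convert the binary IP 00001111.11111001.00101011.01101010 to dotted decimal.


00001111 = 15
11111001 = 249
00101011 = 43
01101010 = 106
IP: 15.249.43.106


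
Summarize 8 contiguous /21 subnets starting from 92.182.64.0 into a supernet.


Original prefix: /21
Number of subnets: 8 = 2^3
New prefix = 21 - 3 = 18
Supernet: 92.182.64.0/18


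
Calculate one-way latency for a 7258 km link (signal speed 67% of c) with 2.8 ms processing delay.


Speed = 0.67 * 3e5 km/s = 201000 km/s
Propagation delay = 7258 / 201000 = 0.0361 s = 36.1095 ms
Processing delay = 2.8 ms
Total one-way latency = 38.9095 ms


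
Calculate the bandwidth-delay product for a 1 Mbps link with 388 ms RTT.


BDP = bandwidth * RTT
= 1 Mbps * 388 ms
= 1 * 1e6 * 388 / 1000 bits
= 388000 bits
= 48500 bytes
= 47.3633 KB
BDP = 388000 bits (48500 bytes)


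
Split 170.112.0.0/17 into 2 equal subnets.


New prefix = 17 + 1 = 18
Each subnet has 16384 addresses
  170.112.0.0/18
  170.112.64.0/18
Subnets: 170.112.0.0/18, 170.112.64.0/18


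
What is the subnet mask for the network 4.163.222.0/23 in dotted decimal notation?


/23 means 23 network bits, 9 host bits
Binary: 11111111111111111111111000000000
Mask: 255.255.254.0


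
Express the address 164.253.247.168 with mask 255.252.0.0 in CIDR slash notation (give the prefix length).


Binary: 11111111.11111100.00000000.00000000
Count leading 1s
Prefix: /14


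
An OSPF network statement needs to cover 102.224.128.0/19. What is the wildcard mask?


Subnet mask: 255.255.224.0
Wildcard = 255.255.255.255 - subnet mask
255 - 255 = 0
255 - 255 = 0
255 - 224 = 31
255 - 0 = 255
Wildcard: 0.0.31.255


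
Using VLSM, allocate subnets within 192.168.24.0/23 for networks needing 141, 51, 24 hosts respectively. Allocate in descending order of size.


141 hosts -> /24 (254 usable): 192.168.24.0/24
51 hosts -> /26 (62 usable): 192.168.25.0/26
24 hosts -> /27 (30 usable): 192.168.25.64/27
Allocation: 192.168.24.0/24 (141 hosts, 254 usable); 192.168.25.0/26 (51 hosts, 62 usable); 192.168.25.64/27 (24 hosts, 30 usable)


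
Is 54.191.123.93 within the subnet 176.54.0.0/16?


Subnet network: 176.54.0.0
Test IP AND mask: 54.191.0.0
No, 54.191.123.93 is not in 176.54.0.0/16


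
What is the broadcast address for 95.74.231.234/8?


Network: 95.0.0.0/8
Host bits = 24
Set all host bits to 1:
Broadcast: 95.255.255.255


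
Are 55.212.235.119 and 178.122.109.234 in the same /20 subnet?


Mask: 255.255.240.0
55.212.235.119 AND mask = 55.212.224.0
178.122.109.234 AND mask = 178.122.96.0
No, different subnets (55.212.224.0 vs 178.122.96.0)


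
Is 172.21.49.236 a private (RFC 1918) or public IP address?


RFC 1918 private ranges:
  10.0.0.0/8 (10.0.0.0 - 10.255.255.255)
  172.16.0.0/12 (172.16.0.0 - 172.31.255.255)
  192.168.0.0/16 (192.168.0.0 - 192.168.255.255)
Private (in 172.16.0.0/12)


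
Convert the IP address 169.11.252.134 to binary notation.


169 = 10101001
11 = 00001011
252 = 11111100
134 = 10000110
Binary: 10101001.00001011.11111100.10000110


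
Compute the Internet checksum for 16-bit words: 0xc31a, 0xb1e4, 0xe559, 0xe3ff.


Sum all words (with carry folding):
+ 0xc31a = 0xc31a
+ 0xb1e4 = 0x74ff
+ 0xe559 = 0x5a59
+ 0xe3ff = 0x3e59
One's complement: ~0x3e59
Checksum = 0xc1a6


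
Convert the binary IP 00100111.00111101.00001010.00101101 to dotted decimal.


00100111 = 39
00111101 = 61
00001010 = 10
00101101 = 45
IP: 39.61.10.45


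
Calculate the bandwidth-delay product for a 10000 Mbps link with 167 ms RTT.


BDP = bandwidth * RTT
= 10000 Mbps * 167 ms
= 10000 * 1e6 * 167 / 1000 bits
= 1670000000 bits
= 208750000 bytes
= 203857.4219 KB
BDP = 1670000000 bits (208750000 bytes)


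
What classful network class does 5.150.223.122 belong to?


First octet: 5
Binary: 00000101
0xxxxxxx -> Class A (1-126)
Class A, default mask 255.0.0.0 (/8)


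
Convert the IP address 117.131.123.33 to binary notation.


117 = 01110101
131 = 10000011
123 = 01111011
33 = 00100001
Binary: 01110101.10000011.01111011.00100001


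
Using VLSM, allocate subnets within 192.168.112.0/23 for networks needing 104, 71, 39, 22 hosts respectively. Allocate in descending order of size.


104 hosts -> /25 (126 usable): 192.168.112.0/25
71 hosts -> /25 (126 usable): 192.168.112.128/25
39 hosts -> /26 (62 usable): 192.168.113.0/26
22 hosts -> /27 (30 usable): 192.168.113.64/27
Allocation: 192.168.112.0/25 (104 hosts, 126 usable); 192.168.112.128/25 (71 hosts, 126 usable); 192.168.113.0/26 (39 hosts, 62 usable); 192.168.113.64/27 (22 hosts, 30 usable)


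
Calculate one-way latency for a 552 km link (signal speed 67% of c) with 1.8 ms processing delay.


Speed = 0.67 * 3e5 km/s = 201000 km/s
Propagation delay = 552 / 201000 = 0.0027 s = 2.7463 ms
Processing delay = 1.8 ms
Total one-way latency = 4.5463 ms


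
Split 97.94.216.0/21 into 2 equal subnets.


New prefix = 21 + 1 = 22
Each subnet has 1024 addresses
  97.94.216.0/22
  97.94.220.0/22
Subnets: 97.94.216.0/22, 97.94.220.0/22


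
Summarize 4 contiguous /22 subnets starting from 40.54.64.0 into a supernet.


Original prefix: /22
Number of subnets: 4 = 2^2
New prefix = 22 - 2 = 20
Supernet: 40.54.64.0/20


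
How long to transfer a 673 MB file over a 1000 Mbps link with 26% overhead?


Effective throughput = 1000 * (1 - 26/100) = 740 Mbps
File size in Mb = 673 * 8 = 5384 Mb
Time = 5384 / 740
Time = 7.2757 seconds


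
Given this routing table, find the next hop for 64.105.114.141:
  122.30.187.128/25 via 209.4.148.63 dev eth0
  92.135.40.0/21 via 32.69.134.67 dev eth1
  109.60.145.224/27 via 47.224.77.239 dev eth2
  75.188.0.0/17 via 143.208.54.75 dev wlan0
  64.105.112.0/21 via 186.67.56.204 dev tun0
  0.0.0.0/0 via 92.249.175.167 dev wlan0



Longest prefix match for 64.105.114.141:
  /25 122.30.187.128: no
  /21 92.135.40.0: no
  /27 109.60.145.224: no
  /17 75.188.0.0: no
  /21 64.105.112.0: MATCH
  /0 0.0.0.0: MATCH
Selected: next-hop 186.67.56.204 via tun0 (matched /21)


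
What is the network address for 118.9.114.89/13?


IP:   01110110.00001001.01110010.01011001
Mask: 11111111.11111000.00000000.00000000
AND operation:
Net:  01110110.00001000.00000000.00000000
Network: 118.8.0.0/13


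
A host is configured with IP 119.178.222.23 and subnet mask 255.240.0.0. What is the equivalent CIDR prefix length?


Binary: 11111111.11110000.00000000.00000000
Count leading 1s
Prefix: /12


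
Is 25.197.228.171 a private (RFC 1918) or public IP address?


RFC 1918 private ranges:
  10.0.0.0/8 (10.0.0.0 - 10.255.255.255)
  172.16.0.0/12 (172.16.0.0 - 172.31.255.255)
  192.168.0.0/16 (192.168.0.0 - 192.168.255.255)
Public (not in any RFC 1918 range)


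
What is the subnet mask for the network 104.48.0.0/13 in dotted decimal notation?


/13 means 13 network bits, 19 host bits
Binary: 11111111111110000000000000000000
Mask: 255.248.0.0


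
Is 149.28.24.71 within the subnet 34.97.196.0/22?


Subnet network: 34.97.196.0
Test IP AND mask: 149.28.24.0
No, 149.28.24.71 is not in 34.97.196.0/22


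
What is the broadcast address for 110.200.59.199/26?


Network: 110.200.59.192/26
Host bits = 6
Set all host bits to 1:
Broadcast: 110.200.59.255


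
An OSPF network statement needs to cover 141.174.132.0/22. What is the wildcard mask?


Subnet mask: 255.255.252.0
Wildcard = 255.255.255.255 - subnet mask
255 - 255 = 0
255 - 255 = 0
255 - 252 = 3
255 - 0 = 255
Wildcard: 0.0.3.255


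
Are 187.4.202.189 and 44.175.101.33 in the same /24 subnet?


Mask: 255.255.255.0
187.4.202.189 AND mask = 187.4.202.0
44.175.101.33 AND mask = 44.175.101.0
No, different subnets (187.4.202.0 vs 44.175.101.0)


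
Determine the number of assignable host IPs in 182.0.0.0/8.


Host bits = 32 - 8 = 24
Total addresses = 2^24 = 16777216
Usable = total - 2 (network and broadcast)
Usable hosts: 16777214


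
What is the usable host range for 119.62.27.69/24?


Network: 119.62.27.0
Broadcast: 119.62.27.255
First usable = network + 1
Last usable = broadcast - 1
Range: 119.62.27.1 to 119.62.27.254


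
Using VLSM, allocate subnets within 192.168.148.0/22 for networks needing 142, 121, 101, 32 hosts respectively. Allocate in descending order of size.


142 hosts -> /24 (254 usable): 192.168.148.0/24
121 hosts -> /25 (126 usable): 192.168.149.0/25
101 hosts -> /25 (126 usable): 192.168.149.128/25
32 hosts -> /26 (62 usable): 192.168.150.0/26
Allocation: 192.168.148.0/24 (142 hosts, 254 usable); 192.168.149.0/25 (121 hosts, 126 usable); 192.168.149.128/25 (101 hosts, 126 usable); 192.168.150.0/26 (32 hosts, 62 usable)


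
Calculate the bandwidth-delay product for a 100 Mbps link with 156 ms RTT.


BDP = bandwidth * RTT
= 100 Mbps * 156 ms
= 100 * 1e6 * 156 / 1000 bits
= 15600000 bits
= 1950000 bytes
= 1904.2969 KB
BDP = 15600000 bits (1950000 bytes)


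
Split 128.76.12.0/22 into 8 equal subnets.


New prefix = 22 + 3 = 25
Each subnet has 128 addresses
  128.76.12.0/25
  128.76.12.128/25
  128.76.13.0/25
  128.76.13.128/25
  128.76.14.0/25
  128.76.14.128/25
  128.76.15.0/25
  128.76.15.128/25
Subnets: 128.76.12.0/25, 128.76.12.128/25, 128.76.13.0/25, 128.76.13.128/25, 128.76.14.0/25, 128.76.14.128/25, 128.76.15.0/25, 128.76.15.128/25


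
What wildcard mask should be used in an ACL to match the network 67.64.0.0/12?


Subnet mask: 255.240.0.0
Wildcard = 255.255.255.255 - subnet mask
255 - 255 = 0
255 - 240 = 15
255 - 0 = 255
255 - 0 = 255
Wildcard: 0.15.255.255


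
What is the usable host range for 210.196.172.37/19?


Network: 210.196.160.0
Broadcast: 210.196.191.255
First usable = network + 1
Last usable = broadcast - 1
Range: 210.196.160.1 to 210.196.191.254


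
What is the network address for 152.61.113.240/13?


IP:   10011000.00111101.01110001.11110000
Mask: 11111111.11111000.00000000.00000000
AND operation:
Net:  10011000.00111000.00000000.00000000
Network: 152.56.0.0/13


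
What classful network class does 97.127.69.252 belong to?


First octet: 97
Binary: 01100001
0xxxxxxx -> Class A (1-126)
Class A, default mask 255.0.0.0 (/8)


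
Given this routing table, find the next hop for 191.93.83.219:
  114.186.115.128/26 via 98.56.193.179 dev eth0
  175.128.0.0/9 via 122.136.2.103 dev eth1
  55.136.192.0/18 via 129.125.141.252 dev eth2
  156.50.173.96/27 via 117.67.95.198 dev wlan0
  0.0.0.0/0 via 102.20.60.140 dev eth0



Longest prefix match for 191.93.83.219:
  /26 114.186.115.128: no
  /9 175.128.0.0: no
  /18 55.136.192.0: no
  /27 156.50.173.96: no
  /0 0.0.0.0: MATCH
Selected: next-hop 102.20.60.140 via eth0 (matched /0)


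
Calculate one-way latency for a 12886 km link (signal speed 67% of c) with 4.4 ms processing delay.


Speed = 0.67 * 3e5 km/s = 201000 km/s
Propagation delay = 12886 / 201000 = 0.0641 s = 64.1095 ms
Processing delay = 4.4 ms
Total one-way latency = 68.5095 ms


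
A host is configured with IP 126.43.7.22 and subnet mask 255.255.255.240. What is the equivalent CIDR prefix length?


Binary: 11111111.11111111.11111111.11110000
Count leading 1s
Prefix: /28


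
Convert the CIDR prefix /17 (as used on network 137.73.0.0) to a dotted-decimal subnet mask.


/17 means 17 network bits, 15 host bits
Binary: 11111111111111111000000000000000
Mask: 255.255.128.0


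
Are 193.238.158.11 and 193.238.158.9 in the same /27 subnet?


Mask: 255.255.255.224
193.238.158.11 AND mask = 193.238.158.0
193.238.158.9 AND mask = 193.238.158.0
Yes, same subnet (193.238.158.0)


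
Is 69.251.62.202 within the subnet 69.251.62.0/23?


Subnet network: 69.251.62.0
Test IP AND mask: 69.251.62.0
Yes, 69.251.62.202 is in 69.251.62.0/23


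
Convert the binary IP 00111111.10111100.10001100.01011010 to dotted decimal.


00111111 = 63
10111100 = 188
10001100 = 140
01011010 = 90
IP: 63.188.140.90


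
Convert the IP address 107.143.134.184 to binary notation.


107 = 01101011
143 = 10001111
134 = 10000110
184 = 10111000
Binary: 01101011.10001111.10000110.10111000


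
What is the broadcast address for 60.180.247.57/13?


Network: 60.176.0.0/13
Host bits = 19
Set all host bits to 1:
Broadcast: 60.183.255.255


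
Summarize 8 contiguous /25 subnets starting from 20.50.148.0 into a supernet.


Original prefix: /25
Number of subnets: 8 = 2^3
New prefix = 25 - 3 = 22
Supernet: 20.50.148.0/22


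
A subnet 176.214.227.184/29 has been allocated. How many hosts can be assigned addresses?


Host bits = 32 - 29 = 3
Total addresses = 2^3 = 8
Usable = total - 2 (network and broadcast)
Usable hosts: 6


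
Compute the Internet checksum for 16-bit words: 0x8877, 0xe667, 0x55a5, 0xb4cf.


Sum all words (with carry folding):
+ 0x8877 = 0x8877
+ 0xe667 = 0x6edf
+ 0x55a5 = 0xc484
+ 0xb4cf = 0x7954
One's complement: ~0x7954
Checksum = 0x86ab


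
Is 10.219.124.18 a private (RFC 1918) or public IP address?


RFC 1918 private ranges:
  10.0.0.0/8 (10.0.0.0 - 10.255.255.255)
  172.16.0.0/12 (172.16.0.0 - 172.31.255.255)
  192.168.0.0/16 (192.168.0.0 - 192.168.255.255)
Private (in 10.0.0.0/8)


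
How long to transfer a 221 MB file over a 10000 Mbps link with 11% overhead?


Effective throughput = 10000 * (1 - 11/100) = 8900 Mbps
File size in Mb = 221 * 8 = 1768 Mb
Time = 1768 / 8900
Time = 0.1987 seconds


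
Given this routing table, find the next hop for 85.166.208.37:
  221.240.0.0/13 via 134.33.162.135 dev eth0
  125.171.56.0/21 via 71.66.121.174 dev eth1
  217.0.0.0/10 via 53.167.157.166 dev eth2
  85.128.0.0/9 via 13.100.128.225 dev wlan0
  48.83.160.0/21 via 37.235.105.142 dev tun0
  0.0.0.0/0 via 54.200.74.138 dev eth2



Longest prefix match for 85.166.208.37:
  /13 221.240.0.0: no
  /21 125.171.56.0: no
  /10 217.0.0.0: no
  /9 85.128.0.0: MATCH
  /21 48.83.160.0: no
  /0 0.0.0.0: MATCH
Selected: next-hop 13.100.128.225 via wlan0 (matched /9)


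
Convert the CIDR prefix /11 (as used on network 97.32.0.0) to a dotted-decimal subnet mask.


/11 means 11 network bits, 21 host bits
Binary: 11111111111000000000000000000000
Mask: 255.224.0.0


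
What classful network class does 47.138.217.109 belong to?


First octet: 47
Binary: 00101111
0xxxxxxx -> Class A (1-126)
Class A, default mask 255.0.0.0 (/8)


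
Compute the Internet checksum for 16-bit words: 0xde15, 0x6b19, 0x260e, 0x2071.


Sum all words (with carry folding):
+ 0xde15 = 0xde15
+ 0x6b19 = 0x492f
+ 0x260e = 0x6f3d
+ 0x2071 = 0x8fae
One's complement: ~0x8fae
Checksum = 0x7051


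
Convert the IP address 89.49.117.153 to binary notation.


89 = 01011001
49 = 00110001
117 = 01110101
153 = 10011001
Binary: 01011001.00110001.01110101.10011001


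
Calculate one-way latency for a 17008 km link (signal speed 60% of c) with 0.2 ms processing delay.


Speed = 0.6 * 3e5 km/s = 180000 km/s
Propagation delay = 17008 / 180000 = 0.0945 s = 94.4889 ms
Processing delay = 0.2 ms
Total one-way latency = 94.6889 ms


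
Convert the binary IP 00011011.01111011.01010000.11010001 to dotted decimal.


00011011 = 27
01111011 = 123
01010000 = 80
11010001 = 209
IP: 27.123.80.209


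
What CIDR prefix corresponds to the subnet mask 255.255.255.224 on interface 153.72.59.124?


Binary: 11111111.11111111.11111111.11100000
Count leading 1s
Prefix: /27


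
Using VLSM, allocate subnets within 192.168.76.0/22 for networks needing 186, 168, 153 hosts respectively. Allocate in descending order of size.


186 hosts -> /24 (254 usable): 192.168.76.0/24
168 hosts -> /24 (254 usable): 192.168.77.0/24
153 hosts -> /24 (254 usable): 192.168.78.0/24
Allocation: 192.168.76.0/24 (186 hosts, 254 usable); 192.168.77.0/24 (168 hosts, 254 usable); 192.168.78.0/24 (153 hosts, 254 usable)


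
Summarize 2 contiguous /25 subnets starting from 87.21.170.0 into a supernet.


Original prefix: /25
Number of subnets: 2 = 2^1
New prefix = 25 - 1 = 24
Supernet: 87.21.170.0/24


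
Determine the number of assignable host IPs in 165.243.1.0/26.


Host bits = 32 - 26 = 6
Total addresses = 2^6 = 64
Usable = total - 2 (network and broadcast)
Usable hosts: 62


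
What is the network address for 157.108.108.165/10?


IP:   10011101.01101100.01101100.10100101
Mask: 11111111.11000000.00000000.00000000
AND operation:
Net:  10011101.01000000.00000000.00000000
Network: 157.64.0.0/10


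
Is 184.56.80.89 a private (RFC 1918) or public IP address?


RFC 1918 private ranges:
  10.0.0.0/8 (10.0.0.0 - 10.255.255.255)
  172.16.0.0/12 (172.16.0.0 - 172.31.255.255)
  192.168.0.0/16 (192.168.0.0 - 192.168.255.255)
Public (not in any RFC 1918 range)


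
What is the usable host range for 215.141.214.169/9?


Network: 215.128.0.0
Broadcast: 215.255.255.255
First usable = network + 1
Last usable = broadcast - 1
Range: 215.128.0.1 to 215.255.255.254


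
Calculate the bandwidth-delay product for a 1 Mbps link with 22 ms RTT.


BDP = bandwidth * RTT
= 1 Mbps * 22 ms
= 1 * 1e6 * 22 / 1000 bits
= 22000 bits
= 2750 bytes
= 2.6855 KB
BDP = 22000 bits (2750 bytes)


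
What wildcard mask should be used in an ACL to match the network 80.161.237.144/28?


Subnet mask: 255.255.255.240
Wildcard = 255.255.255.255 - subnet mask
255 - 255 = 0
255 - 255 = 0
255 - 255 = 0
255 - 240 = 15
Wildcard: 0.0.0.15


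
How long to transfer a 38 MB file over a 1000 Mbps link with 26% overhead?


Effective throughput = 1000 * (1 - 26/100) = 740 Mbps
File size in Mb = 38 * 8 = 304 Mb
Time = 304 / 740
Time = 0.4108 seconds


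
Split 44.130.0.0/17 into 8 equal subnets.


New prefix = 17 + 3 = 20
Each subnet has 4096 addresses
  44.130.0.0/20
  44.130.16.0/20
  44.130.32.0/20
  44.130.48.0/20
  44.130.64.0/20
  44.130.80.0/20
  44.130.96.0/20
  44.130.112.0/20
Subnets: 44.130.0.0/20, 44.130.16.0/20, 44.130.32.0/20, 44.130.48.0/20, 44.130.64.0/20, 44.130.80.0/20, 44.130.96.0/20, 44.130.112.0/20


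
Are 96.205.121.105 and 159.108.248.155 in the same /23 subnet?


Mask: 255.255.254.0
96.205.121.105 AND mask = 96.205.120.0
159.108.248.155 AND mask = 159.108.248.0
No, different subnets (96.205.120.0 vs 159.108.248.0)


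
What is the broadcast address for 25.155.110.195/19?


Network: 25.155.96.0/19
Host bits = 13
Set all host bits to 1:
Broadcast: 25.155.127.255


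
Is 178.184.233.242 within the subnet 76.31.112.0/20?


Subnet network: 76.31.112.0
Test IP AND mask: 178.184.224.0
No, 178.184.233.242 is not in 76.31.112.0/20


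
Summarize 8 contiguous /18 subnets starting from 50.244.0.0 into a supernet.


Original prefix: /18
Number of subnets: 8 = 2^3
New prefix = 18 - 3 = 15
Supernet: 50.244.0.0/15


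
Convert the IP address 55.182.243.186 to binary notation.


55 = 00110111
182 = 10110110
243 = 11110011
186 = 10111010
Binary: 00110111.10110110.11110011.10111010


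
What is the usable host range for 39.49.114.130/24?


Network: 39.49.114.0
Broadcast: 39.49.114.255
First usable = network + 1
Last usable = broadcast - 1
Range: 39.49.114.1 to 39.49.114.254


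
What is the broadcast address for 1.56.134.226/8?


Network: 1.0.0.0/8
Host bits = 24
Set all host bits to 1:
Broadcast: 1.255.255.255


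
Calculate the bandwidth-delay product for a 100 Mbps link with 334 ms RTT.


BDP = bandwidth * RTT
= 100 Mbps * 334 ms
= 100 * 1e6 * 334 / 1000 bits
= 33400000 bits
= 4175000 bytes
= 4077.1484 KB
BDP = 33400000 bits (4175000 bytes)


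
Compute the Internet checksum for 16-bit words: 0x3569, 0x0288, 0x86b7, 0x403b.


Sum all words (with carry folding):
+ 0x3569 = 0x3569
+ 0x0288 = 0x37f1
+ 0x86b7 = 0xbea8
+ 0x403b = 0xfee3
One's complement: ~0xfee3
Checksum = 0x011c


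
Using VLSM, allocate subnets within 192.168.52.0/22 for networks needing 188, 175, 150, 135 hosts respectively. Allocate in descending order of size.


188 hosts -> /24 (254 usable): 192.168.52.0/24
175 hosts -> /24 (254 usable): 192.168.53.0/24
150 hosts -> /24 (254 usable): 192.168.54.0/24
135 hosts -> /24 (254 usable): 192.168.55.0/24
Allocation: 192.168.52.0/24 (188 hosts, 254 usable); 192.168.53.0/24 (175 hosts, 254 usable); 192.168.54.0/24 (150 hosts, 254 usable); 192.168.55.0/24 (135 hosts, 254 usable)


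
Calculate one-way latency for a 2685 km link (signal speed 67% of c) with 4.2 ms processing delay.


Speed = 0.67 * 3e5 km/s = 201000 km/s
Propagation delay = 2685 / 201000 = 0.0134 s = 13.3582 ms
Processing delay = 4.2 ms
Total one-way latency = 17.5582 ms


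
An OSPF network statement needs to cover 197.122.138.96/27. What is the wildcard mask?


Subnet mask: 255.255.255.224
Wildcard = 255.255.255.255 - subnet mask
255 - 255 = 0
255 - 255 = 0
255 - 255 = 0
255 - 224 = 31
Wildcard: 0.0.0.31


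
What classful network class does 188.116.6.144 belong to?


First octet: 188
Binary: 10111100
10xxxxxx -> Class B (128-191)
Class B, default mask 255.255.0.0 (/16)


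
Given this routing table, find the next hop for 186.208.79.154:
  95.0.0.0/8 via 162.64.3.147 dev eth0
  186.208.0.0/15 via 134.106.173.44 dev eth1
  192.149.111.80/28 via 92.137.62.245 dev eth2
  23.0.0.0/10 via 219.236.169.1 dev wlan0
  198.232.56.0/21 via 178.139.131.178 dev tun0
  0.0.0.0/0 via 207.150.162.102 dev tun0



Longest prefix match for 186.208.79.154:
  /8 95.0.0.0: no
  /15 186.208.0.0: MATCH
  /28 192.149.111.80: no
  /10 23.0.0.0: no
  /21 198.232.56.0: no
  /0 0.0.0.0: MATCH
Selected: next-hop 134.106.173.44 via eth1 (matched /15)


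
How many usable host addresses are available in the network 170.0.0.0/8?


Host bits = 32 - 8 = 24
Total addresses = 2^24 = 16777216
Usable = total - 2 (network and broadcast)
Usable hosts: 16777214


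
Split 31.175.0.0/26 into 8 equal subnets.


New prefix = 26 + 3 = 29
Each subnet has 8 addresses
  31.175.0.0/29
  31.175.0.8/29
  31.175.0.16/29
  31.175.0.24/29
  31.175.0.32/29
  31.175.0.40/29
  31.175.0.48/29
  31.175.0.56/29
Subnets: 31.175.0.0/29, 31.175.0.8/29, 31.175.0.16/29, 31.175.0.24/29, 31.175.0.32/29, 31.175.0.40/29, 31.175.0.48/29, 31.175.0.56/29


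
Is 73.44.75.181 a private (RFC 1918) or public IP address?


RFC 1918 private ranges:
  10.0.0.0/8 (10.0.0.0 - 10.255.255.255)
  172.16.0.0/12 (172.16.0.0 - 172.31.255.255)
  192.168.0.0/16 (192.168.0.0 - 192.168.255.255)
Public (not in any RFC 1918 range)


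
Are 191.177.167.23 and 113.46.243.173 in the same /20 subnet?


Mask: 255.255.240.0
191.177.167.23 AND mask = 191.177.160.0
113.46.243.173 AND mask = 113.46.240.0
No, different subnets (191.177.160.0 vs 113.46.240.0)


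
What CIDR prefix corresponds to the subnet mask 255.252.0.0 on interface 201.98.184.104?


Binary: 11111111.11111100.00000000.00000000
Count leading 1s
Prefix: /14


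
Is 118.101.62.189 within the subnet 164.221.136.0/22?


Subnet network: 164.221.136.0
Test IP AND mask: 118.101.60.0
No, 118.101.62.189 is not in 164.221.136.0/22


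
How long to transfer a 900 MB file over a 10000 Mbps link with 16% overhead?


Effective throughput = 10000 * (1 - 16/100) = 8400 Mbps
File size in Mb = 900 * 8 = 7200 Mb
Time = 7200 / 8400
Time = 0.8571 seconds


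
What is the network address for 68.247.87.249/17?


IP:   01000100.11110111.01010111.11111001
Mask: 11111111.11111111.10000000.00000000
AND operation:
Net:  01000100.11110111.00000000.00000000
Network: 68.247.0.0/17


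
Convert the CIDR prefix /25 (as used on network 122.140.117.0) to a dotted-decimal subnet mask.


/25 means 25 network bits, 7 host bits
Binary: 11111111111111111111111110000000
Mask: 255.255.255.128


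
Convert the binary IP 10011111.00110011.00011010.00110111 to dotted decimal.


10011111 = 159
00110011 = 51
00011010 = 26
00110111 = 55
IP: 159.51.26.55


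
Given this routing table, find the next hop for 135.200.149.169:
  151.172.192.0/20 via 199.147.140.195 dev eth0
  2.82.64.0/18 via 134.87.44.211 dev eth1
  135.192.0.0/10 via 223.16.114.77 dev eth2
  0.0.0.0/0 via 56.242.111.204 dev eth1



Longest prefix match for 135.200.149.169:
  /20 151.172.192.0: no
  /18 2.82.64.0: no
  /10 135.192.0.0: MATCH
  /0 0.0.0.0: MATCH
Selected: next-hop 223.16.114.77 via eth2 (matched /10)


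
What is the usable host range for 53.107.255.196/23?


Network: 53.107.254.0
Broadcast: 53.107.255.255
First usable = network + 1
Last usable = broadcast - 1
Range: 53.107.254.1 to 53.107.255.254


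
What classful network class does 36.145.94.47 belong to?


First octet: 36
Binary: 00100100
0xxxxxxx -> Class A (1-126)
Class A, default mask 255.0.0.0 (/8)


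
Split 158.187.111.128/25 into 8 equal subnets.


New prefix = 25 + 3 = 28
Each subnet has 16 addresses
  158.187.111.128/28
  158.187.111.144/28
  158.187.111.160/28
  158.187.111.176/28
  158.187.111.192/28
  158.187.111.208/28
  158.187.111.224/28
  158.187.111.240/28
Subnets: 158.187.111.128/28, 158.187.111.144/28, 158.187.111.160/28, 158.187.111.176/28, 158.187.111.192/28, 158.187.111.208/28, 158.187.111.224/28, 158.187.111.240/28


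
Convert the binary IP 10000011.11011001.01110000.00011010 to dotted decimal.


10000011 = 131
11011001 = 217
01110000 = 112
00011010 = 26
IP: 131.217.112.26


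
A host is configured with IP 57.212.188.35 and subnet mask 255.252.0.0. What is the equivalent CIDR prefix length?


Binary: 11111111.11111100.00000000.00000000
Count leading 1s
Prefix: /14


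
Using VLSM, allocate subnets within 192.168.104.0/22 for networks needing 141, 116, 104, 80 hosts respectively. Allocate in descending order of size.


141 hosts -> /24 (254 usable): 192.168.104.0/24
116 hosts -> /25 (126 usable): 192.168.105.0/25
104 hosts -> /25 (126 usable): 192.168.105.128/25
80 hosts -> /25 (126 usable): 192.168.106.0/25
Allocation: 192.168.104.0/24 (141 hosts, 254 usable); 192.168.105.0/25 (116 hosts, 126 usable); 192.168.105.128/25 (104 hosts, 126 usable); 192.168.106.0/25 (80 hosts, 126 usable)


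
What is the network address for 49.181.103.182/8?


IP:   00110001.10110101.01100111.10110110
Mask: 11111111.00000000.00000000.00000000
AND operation:
Net:  00110001.00000000.00000000.00000000
Network: 49.0.0.0/8


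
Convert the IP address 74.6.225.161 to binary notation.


74 = 01001010
6 = 00000110
225 = 11100001
161 = 10100001
Binary: 01001010.00000110.11100001.10100001


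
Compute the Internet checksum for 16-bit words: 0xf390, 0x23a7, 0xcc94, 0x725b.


Sum all words (with carry folding):
+ 0xf390 = 0xf390
+ 0x23a7 = 0x1738
+ 0xcc94 = 0xe3cc
+ 0x725b = 0x5628
One's complement: ~0x5628
Checksum = 0xa9d7


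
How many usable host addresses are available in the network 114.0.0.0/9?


Host bits = 32 - 9 = 23
Total addresses = 2^23 = 8388608
Usable = total - 2 (network and broadcast)
Usable hosts: 8388606


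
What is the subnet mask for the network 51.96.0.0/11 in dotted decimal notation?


/11 means 11 network bits, 21 host bits
Binary: 11111111111000000000000000000000
Mask: 255.224.0.0


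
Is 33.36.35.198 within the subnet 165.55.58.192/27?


Subnet network: 165.55.58.192
Test IP AND mask: 33.36.35.192
No, 33.36.35.198 is not in 165.55.58.192/27


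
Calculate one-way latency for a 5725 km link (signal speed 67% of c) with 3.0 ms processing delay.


Speed = 0.67 * 3e5 km/s = 201000 km/s
Propagation delay = 5725 / 201000 = 0.0285 s = 28.4826 ms
Processing delay = 3.0 ms
Total one-way latency = 31.4826 ms


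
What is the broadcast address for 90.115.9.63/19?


Network: 90.115.0.0/19
Host bits = 13
Set all host bits to 1:
Broadcast: 90.115.31.255


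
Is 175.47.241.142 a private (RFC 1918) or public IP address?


RFC 1918 private ranges:
  10.0.0.0/8 (10.0.0.0 - 10.255.255.255)
  172.16.0.0/12 (172.16.0.0 - 172.31.255.255)
  192.168.0.0/16 (192.168.0.0 - 192.168.255.255)
Public (not in any RFC 1918 range)


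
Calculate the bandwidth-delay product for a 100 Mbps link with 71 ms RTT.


BDP = bandwidth * RTT
= 100 Mbps * 71 ms
= 100 * 1e6 * 71 / 1000 bits
= 7100000 bits
= 887500 bytes
= 866.6992 KB
BDP = 7100000 bits (887500 bytes)
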